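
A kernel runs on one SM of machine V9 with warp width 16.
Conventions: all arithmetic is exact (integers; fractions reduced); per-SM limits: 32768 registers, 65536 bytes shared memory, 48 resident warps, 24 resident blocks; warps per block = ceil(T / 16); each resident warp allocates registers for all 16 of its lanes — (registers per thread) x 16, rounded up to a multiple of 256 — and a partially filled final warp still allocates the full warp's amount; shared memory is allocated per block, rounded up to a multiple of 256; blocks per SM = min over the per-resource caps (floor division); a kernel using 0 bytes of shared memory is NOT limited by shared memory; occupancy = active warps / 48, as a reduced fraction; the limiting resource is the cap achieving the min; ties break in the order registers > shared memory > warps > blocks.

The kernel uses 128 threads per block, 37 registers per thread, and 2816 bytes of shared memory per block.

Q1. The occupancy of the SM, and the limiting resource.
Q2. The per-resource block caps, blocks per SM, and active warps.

Answer: occupancy 5/6, limited by registers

registers: 5 blocks
shared memory: 23 blocks
warps: 6 blocks
blocks: 24 blocks

Answer: 5 blocks, 40 active warps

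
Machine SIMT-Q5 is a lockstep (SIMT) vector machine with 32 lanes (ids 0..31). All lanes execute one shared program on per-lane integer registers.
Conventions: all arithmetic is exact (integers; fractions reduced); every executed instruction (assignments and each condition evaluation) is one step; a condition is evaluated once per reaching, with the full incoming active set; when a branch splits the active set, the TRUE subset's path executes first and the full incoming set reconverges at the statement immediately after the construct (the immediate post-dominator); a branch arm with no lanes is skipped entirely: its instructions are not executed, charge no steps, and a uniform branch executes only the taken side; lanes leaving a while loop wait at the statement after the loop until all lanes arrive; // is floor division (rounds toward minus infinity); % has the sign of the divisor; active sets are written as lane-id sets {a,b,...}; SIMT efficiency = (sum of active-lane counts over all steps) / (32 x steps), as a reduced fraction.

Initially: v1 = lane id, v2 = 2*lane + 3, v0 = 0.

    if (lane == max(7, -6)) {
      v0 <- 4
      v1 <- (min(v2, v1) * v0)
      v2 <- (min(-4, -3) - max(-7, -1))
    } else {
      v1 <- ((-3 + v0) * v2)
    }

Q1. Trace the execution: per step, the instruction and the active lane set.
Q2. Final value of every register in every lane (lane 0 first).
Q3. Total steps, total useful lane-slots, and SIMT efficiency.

step 0: eval (lane == max(7, -6))    {0,1,2,3,4,5,6,7,8,9,10,11,12,13,14,15,16,17,18,19,20,21,22,23,24,25,26,27,28,29,30,31}
step 1: v0 <- 4                      {7}
step 2: v1 <- (min(v2, v1) * v0)     {7}
step 3: v2 <- (min(-4, -3) - max(-7, -1)) {7}
step 4: v1 <- ((-3 + v0) * v2)       {0,1,2,3,4,5,6,8,9,10,11,12,13,14,15,16,17,18,19,20,21,22,23,24,25,26,27,28,29,30,31}

Answer: 5 steps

v1: -9,-15,-21,-27,-33,-39,-45,28,-57,-63,-69,-75,-81,-87,-93,-99,-105,-111,-117,-123,-129,-135,-141,-147,-153,-159,-165,-171,-177,-183,-189,-195
v2: 3,5,7,9,11,13,15,-3,19,21,23,25,27,29,31,33,35,37,39,41,43,45,47,49,51,53,55,57,59,61,63,65
v0: 0,0,0,0,0,0,0,4,0,0,0,0,0,0,0,0,0,0,0,0,0,0,0,0,0,0,0,0,0,0,0,0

steps = 5; useful = 66; efficiency = 66/160 = 33/80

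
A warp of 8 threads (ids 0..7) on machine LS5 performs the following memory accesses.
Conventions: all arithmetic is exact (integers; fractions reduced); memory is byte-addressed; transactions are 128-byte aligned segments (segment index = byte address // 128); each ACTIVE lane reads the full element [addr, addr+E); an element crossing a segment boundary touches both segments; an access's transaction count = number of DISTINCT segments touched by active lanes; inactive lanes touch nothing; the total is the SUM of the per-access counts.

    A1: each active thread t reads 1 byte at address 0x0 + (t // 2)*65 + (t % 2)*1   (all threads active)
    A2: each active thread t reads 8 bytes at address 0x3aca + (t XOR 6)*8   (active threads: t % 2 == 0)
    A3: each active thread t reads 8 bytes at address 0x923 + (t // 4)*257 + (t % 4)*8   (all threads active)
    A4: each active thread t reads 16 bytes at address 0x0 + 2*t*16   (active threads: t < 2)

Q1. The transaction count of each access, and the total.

A1: 2 transactions
A2: 2 transactions
A3: 2 transactions
A4: 1 transaction

Answer: 2,2,2,1; total 7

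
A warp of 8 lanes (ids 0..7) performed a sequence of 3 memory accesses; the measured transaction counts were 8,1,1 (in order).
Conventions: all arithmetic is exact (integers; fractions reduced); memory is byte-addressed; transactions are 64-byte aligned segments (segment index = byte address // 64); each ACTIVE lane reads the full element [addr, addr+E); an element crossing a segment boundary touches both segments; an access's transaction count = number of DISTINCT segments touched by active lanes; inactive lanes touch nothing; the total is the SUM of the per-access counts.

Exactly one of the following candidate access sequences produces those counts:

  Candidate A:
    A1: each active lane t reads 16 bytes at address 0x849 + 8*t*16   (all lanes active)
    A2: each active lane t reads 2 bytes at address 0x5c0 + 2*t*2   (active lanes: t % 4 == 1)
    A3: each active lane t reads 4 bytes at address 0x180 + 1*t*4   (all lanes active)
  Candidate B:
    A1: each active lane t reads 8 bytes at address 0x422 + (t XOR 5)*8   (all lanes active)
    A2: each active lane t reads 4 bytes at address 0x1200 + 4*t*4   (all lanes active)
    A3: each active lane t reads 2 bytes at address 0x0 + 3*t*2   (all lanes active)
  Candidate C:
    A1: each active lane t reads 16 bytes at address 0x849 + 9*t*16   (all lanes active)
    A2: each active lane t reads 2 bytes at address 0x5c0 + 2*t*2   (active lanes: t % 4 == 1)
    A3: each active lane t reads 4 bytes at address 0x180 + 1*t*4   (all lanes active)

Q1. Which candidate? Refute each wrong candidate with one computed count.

B: A1 gives 2 transactions, not 8
C: A1 gives 10 transactions, not 8
A: all counts match (8,1,1)

Answer: A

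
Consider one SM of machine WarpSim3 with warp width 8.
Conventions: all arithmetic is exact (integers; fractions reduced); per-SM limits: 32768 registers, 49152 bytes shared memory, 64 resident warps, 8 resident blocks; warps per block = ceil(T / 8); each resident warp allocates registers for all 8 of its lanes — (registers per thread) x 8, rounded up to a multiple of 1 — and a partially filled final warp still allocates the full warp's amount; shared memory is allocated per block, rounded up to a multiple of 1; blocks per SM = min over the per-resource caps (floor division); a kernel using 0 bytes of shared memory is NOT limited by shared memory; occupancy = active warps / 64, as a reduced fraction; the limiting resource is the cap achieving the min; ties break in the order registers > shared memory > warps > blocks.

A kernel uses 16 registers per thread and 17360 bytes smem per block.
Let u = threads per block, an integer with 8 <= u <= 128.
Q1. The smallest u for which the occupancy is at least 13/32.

Answer: u = 97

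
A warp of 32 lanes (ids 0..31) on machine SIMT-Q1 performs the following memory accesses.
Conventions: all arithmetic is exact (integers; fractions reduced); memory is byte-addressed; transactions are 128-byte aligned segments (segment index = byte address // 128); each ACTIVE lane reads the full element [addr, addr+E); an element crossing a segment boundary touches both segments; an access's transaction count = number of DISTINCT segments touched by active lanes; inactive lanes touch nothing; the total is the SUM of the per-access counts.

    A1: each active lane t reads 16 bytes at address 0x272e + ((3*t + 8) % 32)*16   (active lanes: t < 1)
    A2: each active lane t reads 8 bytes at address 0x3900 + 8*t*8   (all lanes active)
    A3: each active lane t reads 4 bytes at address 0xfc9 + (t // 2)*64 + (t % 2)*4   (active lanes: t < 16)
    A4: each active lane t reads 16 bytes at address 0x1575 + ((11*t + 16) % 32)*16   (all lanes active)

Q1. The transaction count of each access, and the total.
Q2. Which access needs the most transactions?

A1: 1 transaction
A2: 16 transactions
A3: 5 transactions
A4: 5 transactions

Answer: 1,16,5,5; total 27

Answer: A2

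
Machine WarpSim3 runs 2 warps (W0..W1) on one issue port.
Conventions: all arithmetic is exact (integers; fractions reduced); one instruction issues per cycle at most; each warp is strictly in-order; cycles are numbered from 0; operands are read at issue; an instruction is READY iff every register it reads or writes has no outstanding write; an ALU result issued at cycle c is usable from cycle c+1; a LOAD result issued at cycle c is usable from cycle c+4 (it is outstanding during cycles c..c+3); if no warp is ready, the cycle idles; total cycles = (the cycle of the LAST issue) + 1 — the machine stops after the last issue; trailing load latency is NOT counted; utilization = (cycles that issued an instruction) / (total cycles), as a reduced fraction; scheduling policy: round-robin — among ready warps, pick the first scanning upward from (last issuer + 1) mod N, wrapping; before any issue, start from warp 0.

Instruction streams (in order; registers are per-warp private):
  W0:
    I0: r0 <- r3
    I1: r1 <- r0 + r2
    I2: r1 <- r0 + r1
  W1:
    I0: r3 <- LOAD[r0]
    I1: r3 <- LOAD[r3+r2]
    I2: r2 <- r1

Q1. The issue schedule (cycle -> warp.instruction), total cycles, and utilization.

cycle 0: W0.I0
cycle 1: W1.I0
cycle 2: W0.I1
cycle 3: W0.I2
cycle 4: idle
cycle 5: W1.I1
cycle 6: W1.I2

Answer: 7 cycles, utilization 6/7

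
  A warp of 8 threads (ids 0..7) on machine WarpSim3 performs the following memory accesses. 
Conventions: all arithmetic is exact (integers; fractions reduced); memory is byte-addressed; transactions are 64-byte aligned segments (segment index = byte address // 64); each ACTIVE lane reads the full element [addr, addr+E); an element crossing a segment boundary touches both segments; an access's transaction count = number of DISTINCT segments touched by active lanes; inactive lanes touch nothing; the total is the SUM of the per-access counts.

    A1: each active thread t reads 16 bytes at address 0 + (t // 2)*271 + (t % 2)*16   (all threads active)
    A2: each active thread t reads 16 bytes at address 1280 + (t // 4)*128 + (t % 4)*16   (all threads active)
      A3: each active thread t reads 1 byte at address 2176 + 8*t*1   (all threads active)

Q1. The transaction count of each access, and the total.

A1: 5 transactions
A2: 2 transactions
A3: 1 transaction

Answer: 5,2,1; total 8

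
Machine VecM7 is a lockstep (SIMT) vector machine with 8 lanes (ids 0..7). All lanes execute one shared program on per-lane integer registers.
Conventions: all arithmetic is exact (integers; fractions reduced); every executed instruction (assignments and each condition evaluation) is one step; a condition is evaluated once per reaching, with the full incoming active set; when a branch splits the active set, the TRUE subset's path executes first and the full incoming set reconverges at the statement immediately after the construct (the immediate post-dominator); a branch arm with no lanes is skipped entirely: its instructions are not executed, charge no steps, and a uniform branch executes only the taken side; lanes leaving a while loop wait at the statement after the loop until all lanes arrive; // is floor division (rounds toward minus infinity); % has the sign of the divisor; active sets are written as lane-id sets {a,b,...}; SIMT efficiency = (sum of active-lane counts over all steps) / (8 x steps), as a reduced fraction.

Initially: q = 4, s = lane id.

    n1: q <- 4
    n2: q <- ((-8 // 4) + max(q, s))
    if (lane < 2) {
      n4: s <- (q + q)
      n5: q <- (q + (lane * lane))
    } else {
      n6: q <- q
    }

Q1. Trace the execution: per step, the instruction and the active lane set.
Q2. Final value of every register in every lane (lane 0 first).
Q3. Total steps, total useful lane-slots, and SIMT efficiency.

step 0: q <- 4                       {0,1,2,3,4,5,6,7}
step 1: q <- ((-8 // 4) + max(q, s)) {0,1,2,3,4,5,6,7}
step 2: eval (lane < 2)              {0,1,2,3,4,5,6,7}
step 3: s <- (q + q)                 {0,1}
step 4: q <- (q + (lane * lane))     {0,1}
step 5: q <- q                       {2,3,4,5,6,7}

Answer: 6 steps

q: 2,3,2,2,2,3,4,5
s: 4,4,2,3,4,5,6,7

steps = 6; useful = 34; efficiency = 34/48 = 17/24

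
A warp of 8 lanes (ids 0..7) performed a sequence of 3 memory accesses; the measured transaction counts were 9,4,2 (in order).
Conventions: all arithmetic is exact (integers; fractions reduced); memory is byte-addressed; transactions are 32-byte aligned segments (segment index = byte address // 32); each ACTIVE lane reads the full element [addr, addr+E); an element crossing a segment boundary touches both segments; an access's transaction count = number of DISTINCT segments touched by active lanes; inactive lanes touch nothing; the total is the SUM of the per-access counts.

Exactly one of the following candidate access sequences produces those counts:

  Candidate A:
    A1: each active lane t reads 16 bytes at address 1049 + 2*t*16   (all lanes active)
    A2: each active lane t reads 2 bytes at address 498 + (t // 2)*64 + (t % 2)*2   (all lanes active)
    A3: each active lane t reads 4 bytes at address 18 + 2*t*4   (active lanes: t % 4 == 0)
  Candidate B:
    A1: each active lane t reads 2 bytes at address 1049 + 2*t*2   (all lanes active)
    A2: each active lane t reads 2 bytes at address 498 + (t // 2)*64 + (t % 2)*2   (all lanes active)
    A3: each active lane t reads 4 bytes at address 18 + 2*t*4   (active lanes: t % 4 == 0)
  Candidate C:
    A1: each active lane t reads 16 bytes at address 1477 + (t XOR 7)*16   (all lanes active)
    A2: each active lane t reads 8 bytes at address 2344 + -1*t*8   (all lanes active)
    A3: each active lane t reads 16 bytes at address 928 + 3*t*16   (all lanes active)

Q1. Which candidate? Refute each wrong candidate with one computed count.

B: A1 gives 2 transactions, not 9
C: A1 gives 5 transactions, not 9
A: all counts match (9,4,2)

Answer: A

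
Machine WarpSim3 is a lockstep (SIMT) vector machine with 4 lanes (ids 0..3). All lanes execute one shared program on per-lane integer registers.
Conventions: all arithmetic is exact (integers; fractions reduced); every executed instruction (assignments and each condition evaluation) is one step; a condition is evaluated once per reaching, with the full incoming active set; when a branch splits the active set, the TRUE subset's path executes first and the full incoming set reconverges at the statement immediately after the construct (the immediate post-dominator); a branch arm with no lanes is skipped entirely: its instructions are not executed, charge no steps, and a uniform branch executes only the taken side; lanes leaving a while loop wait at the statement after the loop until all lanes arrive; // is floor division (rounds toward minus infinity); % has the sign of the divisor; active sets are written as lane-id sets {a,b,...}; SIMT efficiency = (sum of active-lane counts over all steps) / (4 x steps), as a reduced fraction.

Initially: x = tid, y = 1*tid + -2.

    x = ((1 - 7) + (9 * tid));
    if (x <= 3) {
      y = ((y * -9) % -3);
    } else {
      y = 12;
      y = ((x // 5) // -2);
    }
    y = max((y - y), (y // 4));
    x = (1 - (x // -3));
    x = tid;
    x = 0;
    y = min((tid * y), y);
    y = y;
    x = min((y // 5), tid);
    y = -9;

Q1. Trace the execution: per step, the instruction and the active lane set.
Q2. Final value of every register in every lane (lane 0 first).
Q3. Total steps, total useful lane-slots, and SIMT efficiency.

step 0: x <- ((1 - 7) + (9 * tid))   {0,1,2,3}
step 1: eval (x <= 3)                {0,1,2,3}
step 2: y <- ((y * -9) % -3)         {0,1}
step 3: y <- 12                      {2,3}
step 4: y <- ((x // 5) // -2)        {2,3}
step 5: y <- max((y - y), (y // 4))  {0,1,2,3}
step 6: x <- (1 - (x // -3))         {0,1,2,3}
step 7: x <- tid                     {0,1,2,3}
step 8: x <- 0                       {0,1,2,3}
step 9: y <- min((tid * y), y)       {0,1,2,3}
step 10: y <- y                       {0,1,2,3}
step 11: x <- min((y // 5), tid)      {0,1,2,3}
step 12: y <- -9                      {0,1,2,3}

Answer: 13 steps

x: 0,0,0,0
y: -9,-9,-9,-9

steps = 13; useful = 46; efficiency = 46/52 = 23/26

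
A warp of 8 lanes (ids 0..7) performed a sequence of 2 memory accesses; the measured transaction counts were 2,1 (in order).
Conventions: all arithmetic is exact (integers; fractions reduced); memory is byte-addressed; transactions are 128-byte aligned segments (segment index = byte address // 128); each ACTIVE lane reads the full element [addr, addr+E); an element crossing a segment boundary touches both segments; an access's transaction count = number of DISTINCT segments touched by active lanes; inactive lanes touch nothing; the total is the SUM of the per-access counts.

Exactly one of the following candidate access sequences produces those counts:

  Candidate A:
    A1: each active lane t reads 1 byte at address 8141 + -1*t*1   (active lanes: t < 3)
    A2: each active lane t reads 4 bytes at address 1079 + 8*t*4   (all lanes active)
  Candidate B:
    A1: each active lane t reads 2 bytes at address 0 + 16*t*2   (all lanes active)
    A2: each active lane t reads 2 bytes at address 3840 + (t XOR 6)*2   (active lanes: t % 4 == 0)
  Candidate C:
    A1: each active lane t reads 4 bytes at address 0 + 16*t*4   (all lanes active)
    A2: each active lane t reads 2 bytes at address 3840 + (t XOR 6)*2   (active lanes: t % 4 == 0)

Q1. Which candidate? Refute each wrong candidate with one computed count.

A: A1 gives 1 transaction, not 2
C: A1 gives 4 transactions, not 2
B: all counts match (2,1)

Answer: B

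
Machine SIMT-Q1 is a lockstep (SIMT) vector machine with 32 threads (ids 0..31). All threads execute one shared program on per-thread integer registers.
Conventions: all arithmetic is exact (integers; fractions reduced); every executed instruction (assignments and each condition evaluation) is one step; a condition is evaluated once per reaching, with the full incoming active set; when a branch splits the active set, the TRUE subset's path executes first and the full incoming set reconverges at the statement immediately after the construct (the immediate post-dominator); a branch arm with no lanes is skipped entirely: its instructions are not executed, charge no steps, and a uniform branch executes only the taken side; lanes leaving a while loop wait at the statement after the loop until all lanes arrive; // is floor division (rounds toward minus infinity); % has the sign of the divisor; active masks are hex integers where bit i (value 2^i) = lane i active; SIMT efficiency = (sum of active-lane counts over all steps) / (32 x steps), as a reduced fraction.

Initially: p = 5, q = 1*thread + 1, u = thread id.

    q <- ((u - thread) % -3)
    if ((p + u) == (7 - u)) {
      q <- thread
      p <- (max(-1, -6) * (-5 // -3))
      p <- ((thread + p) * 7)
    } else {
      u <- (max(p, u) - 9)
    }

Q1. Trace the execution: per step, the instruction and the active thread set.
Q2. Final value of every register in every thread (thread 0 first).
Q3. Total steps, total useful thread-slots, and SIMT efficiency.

step 0: q <- ((u - thread) % -3)     0xffffffff
step 1: eval ((p + u) == (7 - u))    0xffffffff
step 2: q <- thread                  0x00000002
step 3: p <- (max(-1, -6) * (-5 // -3)) 0x00000002
step 4: p <- ((thread + p) * 7)      0x00000002
step 5: u <- (max(p, u) - 9)         0xfffffffd

Answer: 6 steps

p: 5,0,5,5,5,5,5,5,5,5,5,5,5,5,5,5,5,5,5,5,5,5,5,5,5,5,5,5,5,5,5,5
q: 0,1,0,0,0,0,0,0,0,0,0,0,0,0,0,0,0,0,0,0,0,0,0,0,0,0,0,0,0,0,0,0
u: -4,1,-4,-4,-4,-4,-3,-2,-1,0,1,2,3,4,5,6,7,8,9,10,11,12,13,14,15,16,17,18,19,20,21,22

steps = 6; useful = 98; efficiency = 98/192 = 49/96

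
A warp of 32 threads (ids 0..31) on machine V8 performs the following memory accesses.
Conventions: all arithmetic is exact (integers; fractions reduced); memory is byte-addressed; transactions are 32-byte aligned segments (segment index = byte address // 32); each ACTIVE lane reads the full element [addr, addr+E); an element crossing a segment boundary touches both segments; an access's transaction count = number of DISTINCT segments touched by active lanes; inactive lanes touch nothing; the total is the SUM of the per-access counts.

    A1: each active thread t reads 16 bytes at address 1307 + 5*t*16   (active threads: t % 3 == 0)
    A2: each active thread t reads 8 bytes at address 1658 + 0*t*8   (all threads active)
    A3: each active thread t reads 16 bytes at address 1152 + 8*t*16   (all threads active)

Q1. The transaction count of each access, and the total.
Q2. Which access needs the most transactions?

A1: 17 transactions
A2: 2 transactions
A3: 32 transactions

Answer: 17,2,32; total 51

Answer: A3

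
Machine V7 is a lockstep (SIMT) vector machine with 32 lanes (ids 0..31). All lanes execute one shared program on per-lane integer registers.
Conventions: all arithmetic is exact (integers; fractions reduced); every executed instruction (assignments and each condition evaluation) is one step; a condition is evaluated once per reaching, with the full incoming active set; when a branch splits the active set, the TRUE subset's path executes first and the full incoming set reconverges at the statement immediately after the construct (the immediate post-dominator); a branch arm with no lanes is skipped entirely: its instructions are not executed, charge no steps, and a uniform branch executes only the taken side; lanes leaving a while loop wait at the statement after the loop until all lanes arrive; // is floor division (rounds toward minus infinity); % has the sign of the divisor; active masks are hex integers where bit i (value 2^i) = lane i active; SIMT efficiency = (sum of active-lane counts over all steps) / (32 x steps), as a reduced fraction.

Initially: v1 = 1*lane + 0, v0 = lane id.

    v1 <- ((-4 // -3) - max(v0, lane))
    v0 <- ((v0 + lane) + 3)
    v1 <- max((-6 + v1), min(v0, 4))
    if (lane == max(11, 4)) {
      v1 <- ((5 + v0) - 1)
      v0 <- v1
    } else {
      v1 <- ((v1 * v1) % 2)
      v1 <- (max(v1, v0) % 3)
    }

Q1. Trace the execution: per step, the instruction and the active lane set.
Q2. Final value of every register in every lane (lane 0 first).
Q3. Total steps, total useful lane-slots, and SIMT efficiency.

step 0: v1 <- ((-4 // -3) - max(v0, lane)) 0xffffffff
step 1: v0 <- ((v0 + lane) + 3)      0xffffffff
step 2: v1 <- max((-6 + v1), min(v0, 4)) 0xffffffff
step 3: eval (lane == max(11, 4))    0xffffffff
step 4: v1 <- ((5 + v0) - 1)         0x00000800
step 5: v0 <- v1                     0x00000800
step 6: v1 <- ((v1 * v1) % 2)        0xfffff7ff
step 7: v1 <- (max(v1, v0) % 3)      0xfffff7ff

Answer: 8 steps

v1: 0,2,1,0,2,1,0,2,1,0,2,29,0,2,1,0,2,1,0,2,1,0,2,1,0,2,1,0,2,1,0,2
v0: 3,5,7,9,11,13,15,17,19,21,23,29,27,29,31,33,35,37,39,41,43,45,47,49,51,53,55,57,59,61,63,65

steps = 8; useful = 192; efficiency = 192/256 = 3/4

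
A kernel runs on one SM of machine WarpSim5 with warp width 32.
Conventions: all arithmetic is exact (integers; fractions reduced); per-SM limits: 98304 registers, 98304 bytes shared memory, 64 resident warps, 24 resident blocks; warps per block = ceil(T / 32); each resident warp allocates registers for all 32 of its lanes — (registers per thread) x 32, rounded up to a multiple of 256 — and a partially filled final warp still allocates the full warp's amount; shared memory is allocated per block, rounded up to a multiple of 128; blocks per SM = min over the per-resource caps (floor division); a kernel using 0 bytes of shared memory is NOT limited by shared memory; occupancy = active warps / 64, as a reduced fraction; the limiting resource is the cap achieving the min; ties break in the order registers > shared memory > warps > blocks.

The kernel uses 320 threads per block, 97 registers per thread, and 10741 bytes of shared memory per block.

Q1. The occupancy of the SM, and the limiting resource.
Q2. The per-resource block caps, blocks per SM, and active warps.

Answer: occupancy 5/16, limited by registers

registers: 2 blocks
shared memory: 9 blocks
warps: 6 blocks
blocks: 24 blocks

Answer: 2 blocks, 20 active warps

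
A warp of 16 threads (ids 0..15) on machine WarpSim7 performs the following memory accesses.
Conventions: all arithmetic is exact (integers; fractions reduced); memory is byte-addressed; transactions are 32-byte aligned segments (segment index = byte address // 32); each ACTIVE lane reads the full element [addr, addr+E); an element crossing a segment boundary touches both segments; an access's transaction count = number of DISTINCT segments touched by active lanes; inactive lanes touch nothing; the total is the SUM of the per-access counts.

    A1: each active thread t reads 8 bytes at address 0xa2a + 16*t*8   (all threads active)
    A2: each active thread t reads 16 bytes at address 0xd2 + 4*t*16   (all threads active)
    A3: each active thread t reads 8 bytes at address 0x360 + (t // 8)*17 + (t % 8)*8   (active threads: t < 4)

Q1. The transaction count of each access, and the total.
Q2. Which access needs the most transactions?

A1: 16 transactions
A2: 32 transactions
A3: 1 transaction

Answer: 16,32,1; total 49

Answer: A2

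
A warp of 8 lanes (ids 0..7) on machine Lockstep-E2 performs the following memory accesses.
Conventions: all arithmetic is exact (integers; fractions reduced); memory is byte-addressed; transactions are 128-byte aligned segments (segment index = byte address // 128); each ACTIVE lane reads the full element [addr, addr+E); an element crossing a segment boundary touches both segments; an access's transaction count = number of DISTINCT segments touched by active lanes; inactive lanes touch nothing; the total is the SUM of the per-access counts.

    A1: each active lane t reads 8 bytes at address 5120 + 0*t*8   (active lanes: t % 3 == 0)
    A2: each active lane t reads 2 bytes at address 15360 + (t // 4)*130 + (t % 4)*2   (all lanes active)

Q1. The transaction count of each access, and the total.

A1: 1 transaction
A2: 2 transactions

Answer: 1,2; total 3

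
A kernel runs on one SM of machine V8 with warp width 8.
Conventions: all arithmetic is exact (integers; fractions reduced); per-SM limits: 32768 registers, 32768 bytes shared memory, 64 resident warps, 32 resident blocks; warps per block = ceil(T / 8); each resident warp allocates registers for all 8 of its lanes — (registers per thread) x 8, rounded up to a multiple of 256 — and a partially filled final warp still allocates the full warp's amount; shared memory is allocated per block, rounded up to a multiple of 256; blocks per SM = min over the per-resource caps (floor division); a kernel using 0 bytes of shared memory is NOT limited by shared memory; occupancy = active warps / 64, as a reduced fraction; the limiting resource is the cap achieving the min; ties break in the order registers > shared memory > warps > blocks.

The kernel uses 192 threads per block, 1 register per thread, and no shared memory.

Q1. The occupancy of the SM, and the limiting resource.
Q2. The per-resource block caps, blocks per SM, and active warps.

Answer: occupancy 3/4, limited by warps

registers: 5 blocks
shared memory: no limit (kernel uses none)
warps: 2 blocks
blocks: 32 blocks

Answer: 2 blocks, 48 active warps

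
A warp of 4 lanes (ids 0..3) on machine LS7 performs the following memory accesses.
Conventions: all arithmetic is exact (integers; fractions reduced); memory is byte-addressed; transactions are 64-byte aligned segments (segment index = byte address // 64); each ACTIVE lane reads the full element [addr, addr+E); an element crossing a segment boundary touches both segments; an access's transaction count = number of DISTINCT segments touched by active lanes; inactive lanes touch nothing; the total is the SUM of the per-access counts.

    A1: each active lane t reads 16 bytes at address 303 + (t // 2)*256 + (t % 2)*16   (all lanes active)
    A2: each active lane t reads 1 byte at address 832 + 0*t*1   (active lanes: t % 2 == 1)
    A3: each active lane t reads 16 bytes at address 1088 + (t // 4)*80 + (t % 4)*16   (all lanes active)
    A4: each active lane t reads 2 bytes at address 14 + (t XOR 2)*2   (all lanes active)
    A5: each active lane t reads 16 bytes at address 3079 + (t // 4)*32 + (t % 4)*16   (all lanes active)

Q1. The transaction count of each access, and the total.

A1: 4 transactions
A2: 1 transaction
A3: 1 transaction
A4: 1 transaction
A5: 2 transactions

Answer: 4,1,1,1,2; total 9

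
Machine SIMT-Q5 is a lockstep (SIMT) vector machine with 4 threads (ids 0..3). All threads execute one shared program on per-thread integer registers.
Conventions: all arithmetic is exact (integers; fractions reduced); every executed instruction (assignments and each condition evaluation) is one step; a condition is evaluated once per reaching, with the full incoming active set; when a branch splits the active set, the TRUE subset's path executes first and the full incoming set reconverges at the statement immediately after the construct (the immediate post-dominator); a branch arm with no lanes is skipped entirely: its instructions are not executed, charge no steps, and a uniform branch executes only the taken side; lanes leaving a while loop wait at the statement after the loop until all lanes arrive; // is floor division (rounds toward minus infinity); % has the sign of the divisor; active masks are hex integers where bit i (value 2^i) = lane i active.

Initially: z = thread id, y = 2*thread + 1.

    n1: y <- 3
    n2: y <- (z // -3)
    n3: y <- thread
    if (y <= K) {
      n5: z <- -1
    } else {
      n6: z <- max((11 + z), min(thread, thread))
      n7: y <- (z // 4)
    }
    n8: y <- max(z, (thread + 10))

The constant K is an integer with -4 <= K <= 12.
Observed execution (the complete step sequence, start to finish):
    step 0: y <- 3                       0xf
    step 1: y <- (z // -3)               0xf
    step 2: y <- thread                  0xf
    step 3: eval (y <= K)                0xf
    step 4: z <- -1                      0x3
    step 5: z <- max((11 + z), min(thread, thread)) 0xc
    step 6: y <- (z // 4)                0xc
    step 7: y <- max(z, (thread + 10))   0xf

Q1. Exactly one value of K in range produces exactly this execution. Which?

Answer: K = 1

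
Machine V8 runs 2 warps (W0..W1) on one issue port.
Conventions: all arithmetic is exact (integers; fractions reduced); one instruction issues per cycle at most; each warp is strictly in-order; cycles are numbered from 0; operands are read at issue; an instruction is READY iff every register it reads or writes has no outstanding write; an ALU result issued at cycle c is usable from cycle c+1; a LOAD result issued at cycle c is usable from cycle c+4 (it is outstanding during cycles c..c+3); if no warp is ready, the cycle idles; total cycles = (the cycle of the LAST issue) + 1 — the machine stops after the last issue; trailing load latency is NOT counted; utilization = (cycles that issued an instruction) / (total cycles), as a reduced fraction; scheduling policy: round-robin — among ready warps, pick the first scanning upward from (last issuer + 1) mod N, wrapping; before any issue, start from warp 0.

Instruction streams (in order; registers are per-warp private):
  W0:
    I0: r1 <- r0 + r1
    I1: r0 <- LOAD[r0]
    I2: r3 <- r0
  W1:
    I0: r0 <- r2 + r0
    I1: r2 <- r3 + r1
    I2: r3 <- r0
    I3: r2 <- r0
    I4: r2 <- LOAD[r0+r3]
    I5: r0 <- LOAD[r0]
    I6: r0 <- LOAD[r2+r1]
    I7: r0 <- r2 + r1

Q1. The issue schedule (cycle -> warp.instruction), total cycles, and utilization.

cycle 0: W0.I0
cycle 1: W1.I0
cycle 2: W0.I1
cycle 3: W1.I1
cycle 4: W1.I2
cycle 5: W1.I3
cycle 6: W0.I2
cycle 7: W1.I4
cycle 8: W1.I5
cycle 9: idle
cycle 10: idle
cycle 11: idle
cycle 12: W1.I6
cycle 13: idle
cycle 14: idle
cycle 15: idle
cycle 16: W1.I7

Answer: 17 cycles, utilization 11/17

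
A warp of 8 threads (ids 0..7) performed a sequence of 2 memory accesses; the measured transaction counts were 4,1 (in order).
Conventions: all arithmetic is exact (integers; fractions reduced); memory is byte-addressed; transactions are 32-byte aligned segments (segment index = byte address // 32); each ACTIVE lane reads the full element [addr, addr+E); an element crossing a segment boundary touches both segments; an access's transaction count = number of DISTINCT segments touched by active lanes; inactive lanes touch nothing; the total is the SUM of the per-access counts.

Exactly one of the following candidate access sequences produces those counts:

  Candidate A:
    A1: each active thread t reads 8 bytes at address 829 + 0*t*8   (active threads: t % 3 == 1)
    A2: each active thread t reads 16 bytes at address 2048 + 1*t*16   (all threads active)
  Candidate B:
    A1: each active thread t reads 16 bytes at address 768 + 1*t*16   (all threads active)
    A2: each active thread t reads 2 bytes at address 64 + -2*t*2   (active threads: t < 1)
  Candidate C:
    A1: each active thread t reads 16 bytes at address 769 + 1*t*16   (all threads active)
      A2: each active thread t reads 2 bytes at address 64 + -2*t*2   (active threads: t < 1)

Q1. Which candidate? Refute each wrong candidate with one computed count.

A: A1 gives 2 transactions, not 4
C: A1 gives 5 transactions, not 4
B: all counts match (4,1)

Answer: B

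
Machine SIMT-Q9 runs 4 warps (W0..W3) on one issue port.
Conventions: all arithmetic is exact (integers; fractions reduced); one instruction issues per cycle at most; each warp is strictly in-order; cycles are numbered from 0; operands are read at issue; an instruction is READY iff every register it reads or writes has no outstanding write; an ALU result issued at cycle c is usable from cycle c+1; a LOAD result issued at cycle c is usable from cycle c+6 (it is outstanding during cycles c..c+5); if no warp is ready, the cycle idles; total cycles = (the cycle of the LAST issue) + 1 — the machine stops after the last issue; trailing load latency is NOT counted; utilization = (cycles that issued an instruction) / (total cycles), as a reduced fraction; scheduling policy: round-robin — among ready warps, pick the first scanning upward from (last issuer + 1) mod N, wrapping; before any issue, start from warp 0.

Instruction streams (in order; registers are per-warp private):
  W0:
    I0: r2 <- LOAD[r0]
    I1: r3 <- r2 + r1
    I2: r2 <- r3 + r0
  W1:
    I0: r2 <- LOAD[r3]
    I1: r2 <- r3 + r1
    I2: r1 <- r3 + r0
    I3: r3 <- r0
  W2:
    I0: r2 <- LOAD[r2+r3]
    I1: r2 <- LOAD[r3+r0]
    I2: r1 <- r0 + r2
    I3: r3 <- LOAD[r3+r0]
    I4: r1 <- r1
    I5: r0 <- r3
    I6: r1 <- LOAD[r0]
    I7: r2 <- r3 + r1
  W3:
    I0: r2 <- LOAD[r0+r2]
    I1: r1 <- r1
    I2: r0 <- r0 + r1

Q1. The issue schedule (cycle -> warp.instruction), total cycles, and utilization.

cycle 0: W0.I0
cycle 1: W1.I0
cycle 2: W2.I0
cycle 3: W3.I0
cycle 4: W3.I1
cycle 5: W3.I2
cycle 6: W0.I1
cycle 7: W1.I1
cycle 8: W2.I1
cycle 9: W0.I2
cycle 10: W1.I2
cycle 11: W1.I3
cycle 12: idle
cycle 13: idle
cycle 14: W2.I2
cycle 15: W2.I3
cycle 16: W2.I4
cycle 17: idle
cycle 18: idle
cycle 19: idle
cycle 20: idle
cycle 21: W2.I5
cycle 22: W2.I6
cycle 23: idle
cycle 24: idle
cycle 25: idle
cycle 26: idle
cycle 27: idle
cycle 28: W2.I7

Answer: 29 cycles, utilization 18/29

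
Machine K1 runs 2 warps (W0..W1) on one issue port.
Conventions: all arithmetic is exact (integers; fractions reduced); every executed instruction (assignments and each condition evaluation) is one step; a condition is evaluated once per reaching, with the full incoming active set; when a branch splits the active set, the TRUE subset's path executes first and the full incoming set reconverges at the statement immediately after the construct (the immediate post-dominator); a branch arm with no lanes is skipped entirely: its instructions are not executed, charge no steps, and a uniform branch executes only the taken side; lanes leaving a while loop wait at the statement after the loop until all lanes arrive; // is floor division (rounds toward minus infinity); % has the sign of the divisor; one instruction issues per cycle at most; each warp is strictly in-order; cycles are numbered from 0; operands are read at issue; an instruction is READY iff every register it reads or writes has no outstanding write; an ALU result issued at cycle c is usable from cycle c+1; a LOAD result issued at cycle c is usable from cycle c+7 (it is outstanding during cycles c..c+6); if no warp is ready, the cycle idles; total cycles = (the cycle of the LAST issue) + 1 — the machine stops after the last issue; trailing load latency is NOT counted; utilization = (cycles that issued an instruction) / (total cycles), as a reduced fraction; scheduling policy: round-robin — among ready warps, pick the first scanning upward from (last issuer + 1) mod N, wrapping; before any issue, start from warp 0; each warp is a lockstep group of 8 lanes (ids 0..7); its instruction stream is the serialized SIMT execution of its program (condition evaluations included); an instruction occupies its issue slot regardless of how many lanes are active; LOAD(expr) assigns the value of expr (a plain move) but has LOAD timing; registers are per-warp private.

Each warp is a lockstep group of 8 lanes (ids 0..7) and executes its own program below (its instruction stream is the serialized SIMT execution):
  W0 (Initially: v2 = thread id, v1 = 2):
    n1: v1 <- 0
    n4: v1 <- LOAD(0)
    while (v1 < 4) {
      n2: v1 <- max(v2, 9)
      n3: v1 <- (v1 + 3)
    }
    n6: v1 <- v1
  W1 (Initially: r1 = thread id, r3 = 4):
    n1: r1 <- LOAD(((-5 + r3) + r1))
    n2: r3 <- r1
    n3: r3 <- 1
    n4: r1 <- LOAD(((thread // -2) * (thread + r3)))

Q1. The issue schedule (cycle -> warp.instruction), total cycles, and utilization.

cycle 0: W0.I0
cycle 1: W1.I0
cycle 2: W0.I1
cycle 3: idle
cycle 4: idle
cycle 5: idle
cycle 6: idle
cycle 7: idle
cycle 8: W1.I1
cycle 9: W0.I2
cycle 10: W1.I2
cycle 11: W0.I3
cycle 12: W1.I3
cycle 13: W0.I4
cycle 14: W0.I5
cycle 15: W0.I6

Answer: 16 cycles, utilization 11/16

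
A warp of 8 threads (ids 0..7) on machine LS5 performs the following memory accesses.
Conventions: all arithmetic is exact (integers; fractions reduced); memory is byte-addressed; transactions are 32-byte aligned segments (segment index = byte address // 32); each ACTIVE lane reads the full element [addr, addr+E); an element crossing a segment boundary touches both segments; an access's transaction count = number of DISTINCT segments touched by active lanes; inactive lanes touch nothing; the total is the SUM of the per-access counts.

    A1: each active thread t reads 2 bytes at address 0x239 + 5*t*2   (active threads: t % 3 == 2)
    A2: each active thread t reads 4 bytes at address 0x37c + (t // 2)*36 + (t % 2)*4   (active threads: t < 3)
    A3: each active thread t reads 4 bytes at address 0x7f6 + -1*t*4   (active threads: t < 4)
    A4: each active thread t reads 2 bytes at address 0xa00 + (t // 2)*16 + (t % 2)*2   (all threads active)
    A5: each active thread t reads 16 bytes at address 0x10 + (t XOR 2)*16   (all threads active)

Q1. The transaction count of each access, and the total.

A1: 2 transactions
A2: 3 transactions
A3: 1 transaction
A4: 2 transactions
A5: 5 transactions

Answer: 2,3,1,2,5; total 13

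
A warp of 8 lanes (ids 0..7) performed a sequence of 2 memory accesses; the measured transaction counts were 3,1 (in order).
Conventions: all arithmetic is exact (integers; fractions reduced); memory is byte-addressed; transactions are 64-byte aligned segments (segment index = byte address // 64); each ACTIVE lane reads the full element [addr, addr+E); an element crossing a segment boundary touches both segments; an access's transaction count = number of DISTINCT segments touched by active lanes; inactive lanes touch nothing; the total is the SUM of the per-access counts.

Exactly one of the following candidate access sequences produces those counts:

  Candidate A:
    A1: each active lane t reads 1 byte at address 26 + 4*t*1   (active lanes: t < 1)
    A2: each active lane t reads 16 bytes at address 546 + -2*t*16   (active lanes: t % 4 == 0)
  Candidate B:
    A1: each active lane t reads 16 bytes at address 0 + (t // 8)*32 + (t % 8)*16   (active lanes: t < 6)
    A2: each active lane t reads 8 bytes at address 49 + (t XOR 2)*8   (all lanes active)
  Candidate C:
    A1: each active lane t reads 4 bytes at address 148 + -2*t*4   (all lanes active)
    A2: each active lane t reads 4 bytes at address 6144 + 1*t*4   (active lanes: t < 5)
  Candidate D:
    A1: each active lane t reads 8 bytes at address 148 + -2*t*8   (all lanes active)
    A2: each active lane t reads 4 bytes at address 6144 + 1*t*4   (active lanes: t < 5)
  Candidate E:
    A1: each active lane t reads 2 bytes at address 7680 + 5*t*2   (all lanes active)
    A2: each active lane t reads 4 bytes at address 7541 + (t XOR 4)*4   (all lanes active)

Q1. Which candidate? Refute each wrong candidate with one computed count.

A: A1 gives 1 transaction, not 3
B: A1 gives 2 transactions, not 3
C: A1 gives 2 transactions, not 3
E: A1 gives 2 transactions, not 3
D: all counts match (3,1)

Answer: D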